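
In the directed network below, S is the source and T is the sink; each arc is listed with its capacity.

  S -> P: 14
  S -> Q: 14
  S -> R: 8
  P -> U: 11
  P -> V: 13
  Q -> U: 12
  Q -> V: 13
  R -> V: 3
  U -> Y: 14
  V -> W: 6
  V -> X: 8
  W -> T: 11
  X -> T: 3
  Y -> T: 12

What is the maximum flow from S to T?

Augment S→P→U→Y→T: bottleneck 11, flow now 11.
Augment S→P→V→W→T: bottleneck 3, flow now 14.
Augment S→Q→U→Y→T: bottleneck 1, flow now 15.
Augment S→Q→V→W→T: bottleneck 3, flow now 18.
Augment S→Q→V→X→T: bottleneck 3, flow now 21.
No augmenting path remains; maximum flow = 21.
In the residual graph, reachable from S: {S, P, Q, R, U, V, X, Y}.
Min-cut edges: V→W (6), X→T (3), Y→T (12); capacity 6 + 3 + 12 = 21.
This cut is saturated, so no flow can exceed 21.

21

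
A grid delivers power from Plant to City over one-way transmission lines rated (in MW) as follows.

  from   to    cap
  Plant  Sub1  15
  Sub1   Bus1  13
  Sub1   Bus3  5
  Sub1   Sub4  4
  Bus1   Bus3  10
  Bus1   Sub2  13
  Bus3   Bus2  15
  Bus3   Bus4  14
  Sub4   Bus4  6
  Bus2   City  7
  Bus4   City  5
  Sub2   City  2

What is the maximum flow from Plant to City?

14

Augment Plant→Sub1→Bus1→Sub2→City: bottleneck 2, flow now 2.
Augment Plant→Sub1→Bus3→Bus2→City: bottleneck 5, flow now 7.
Augment Plant→Sub1→Sub4→Bus4→City: bottleneck 4, flow now 11.
Augment Plant→Sub1→Bus1→Bus3→Bus2→City: bottleneck 2, flow now 13.
Augment Plant→Sub1→Bus1→Bus3→Bus4→City: bottleneck 1, flow now 14.
No augmenting path remains; maximum flow = 14.
In the residual graph, reachable from Plant: {Plant, Sub1, Bus1, Bus3, Sub4, Bus2, Bus4, Sub2}.
Min-cut edges: Bus2→City (7), Bus4→City (5), Sub2→City (2); capacity 7 + 5 + 2 = 14.
This cut is saturated, so no flow can exceed 14.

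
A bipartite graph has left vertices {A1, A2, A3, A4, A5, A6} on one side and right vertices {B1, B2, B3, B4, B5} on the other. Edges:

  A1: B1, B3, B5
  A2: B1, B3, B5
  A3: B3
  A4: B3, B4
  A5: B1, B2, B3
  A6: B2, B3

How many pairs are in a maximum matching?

Unit-capacity flow: source→left, listed edges, right→sink; max matching = max flow.
Augmenting path A1→B1 (+1); matched 1.
Augmenting path A2→B3 (+1); matched 2.
Augmenting path A4→B4 (+1); matched 3.
Augmenting path A5→B2 (+1); matched 4.
Augmenting path A3→B3→A2→B5 (+1); matched 5.
No augmenting path remains; maximum matching = 5.
König certificate: {A4, B1, B2, B3, B5} is a vertex cover of size 5 (every listed pair touches it), so no matching can be larger.

5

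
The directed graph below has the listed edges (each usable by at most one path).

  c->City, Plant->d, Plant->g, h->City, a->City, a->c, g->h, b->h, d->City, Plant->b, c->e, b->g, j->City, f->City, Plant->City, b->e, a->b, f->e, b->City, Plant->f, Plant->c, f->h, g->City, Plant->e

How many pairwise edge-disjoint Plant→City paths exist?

Assign every edge capacity 1; by Menger, the answer equals the max flow.
Path Plant→City (+1); total 1.
Path Plant→b→City (+1); total 2.
Path Plant→c→City (+1); total 3.
Path Plant→d→City (+1); total 4.
Path Plant→f→City (+1); total 5.
Path Plant→g→City (+1); total 6.
No residual Plant→City path; max flow = 6.
Certifying cut of size 6: {Plant→City, Plant→b, Plant→c, Plant→d, Plant→f, Plant→g}.

6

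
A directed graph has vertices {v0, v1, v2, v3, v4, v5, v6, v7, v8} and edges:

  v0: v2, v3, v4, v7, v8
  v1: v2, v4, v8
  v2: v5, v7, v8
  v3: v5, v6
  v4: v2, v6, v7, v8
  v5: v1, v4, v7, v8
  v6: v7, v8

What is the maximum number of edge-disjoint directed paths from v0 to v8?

Assign every edge capacity 1; by Menger, the answer equals the max flow.
Path v0→v8 (+1); total 1.
Path v0→v2→v8 (+1); total 2.
Path v0→v4→v8 (+1); total 3.
Path v0→v3→v5→v8 (+1); total 4.
No residual v0→v8 path; max flow = 4.
Certifying cut of size 4: {v0→v2, v0→v3, v0→v4, v0→v8}.

4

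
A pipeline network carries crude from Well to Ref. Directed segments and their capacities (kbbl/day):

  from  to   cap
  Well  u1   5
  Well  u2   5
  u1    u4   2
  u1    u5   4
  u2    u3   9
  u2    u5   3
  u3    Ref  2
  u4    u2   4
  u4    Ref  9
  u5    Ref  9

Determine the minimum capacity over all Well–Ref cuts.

10

Augment Well→u1→u4→Ref: bottleneck 2, flow now 2.
Augment Well→u1→u5→Ref: bottleneck 3, flow now 5.
Augment Well→u2→u3→Ref: bottleneck 2, flow now 7.
Augment Well→u2→u5→Ref: bottleneck 3, flow now 10.
No augmenting path remains; maximum flow = 10.
By max-flow min-cut, the minimum cut capacity equals the max flow.
In the residual graph, reachable from Well: {Well}.
Min-cut edges: Well→u1 (5), Well→u2 (5); capacity 5 + 5 = 10.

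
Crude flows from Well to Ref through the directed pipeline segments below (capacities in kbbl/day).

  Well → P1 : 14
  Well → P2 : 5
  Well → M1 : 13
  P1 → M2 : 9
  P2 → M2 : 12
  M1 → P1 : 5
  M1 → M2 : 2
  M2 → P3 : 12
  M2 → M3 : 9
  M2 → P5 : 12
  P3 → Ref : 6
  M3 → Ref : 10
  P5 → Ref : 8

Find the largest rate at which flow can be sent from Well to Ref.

Augment Well→P1→M2→P3→Ref: bottleneck 6, flow now 6.
Augment Well→P1→M2→M3→Ref: bottleneck 3, flow now 9.
Augment Well→P2→M2→M3→Ref: bottleneck 5, flow now 14.
Augment Well→M1→M2→M3→Ref: bottleneck 1, flow now 15.
Augment Well→M1→M2→P5→Ref: bottleneck 1, flow now 16.
No augmenting path remains; maximum flow = 16.
In the residual graph, reachable from Well: {Well, P1, M1}.
Min-cut edges: Well→P2 (5), P1→M2 (9), M1→M2 (2); capacity 5 + 9 + 2 = 16.
This cut is saturated, so no flow can exceed 16.

16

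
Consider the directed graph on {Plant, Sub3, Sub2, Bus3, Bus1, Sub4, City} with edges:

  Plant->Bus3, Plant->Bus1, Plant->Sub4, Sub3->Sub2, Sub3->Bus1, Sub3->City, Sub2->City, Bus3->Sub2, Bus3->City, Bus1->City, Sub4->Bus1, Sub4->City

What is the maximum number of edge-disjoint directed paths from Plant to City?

Assign every edge capacity 1; by Menger, the answer equals the max flow.
Path Plant→Bus3→City (+1); total 1.
Path Plant→Bus1→City (+1); total 2.
Path Plant→Sub4→City (+1); total 3.
No residual Plant→City path; max flow = 3.
Certifying cut of size 3: {Plant→Bus1, Plant→Bus3, Plant→Sub4}.

3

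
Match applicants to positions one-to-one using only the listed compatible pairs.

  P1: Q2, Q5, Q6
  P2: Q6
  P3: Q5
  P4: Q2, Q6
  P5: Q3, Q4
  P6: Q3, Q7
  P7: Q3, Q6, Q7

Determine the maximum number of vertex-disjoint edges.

Unit-capacity flow: source→left, listed edges, right→sink; max matching = max flow.
Augmenting path P1→Q2 (+1); matched 1.
Augmenting path P2→Q6 (+1); matched 2.
Augmenting path P3→Q5 (+1); matched 3.
Augmenting path P5→Q3 (+1); matched 4.
Augmenting path P6→Q7 (+1); matched 5.
Augmenting path P7→Q3→P5→Q4 (+1); matched 6.
No augmenting path remains; maximum matching = 6.
König certificate: {P5, P6, P7, Q2, Q5, Q6} is a vertex cover of size 6 (every listed pair touches it), so no matching can be larger.

6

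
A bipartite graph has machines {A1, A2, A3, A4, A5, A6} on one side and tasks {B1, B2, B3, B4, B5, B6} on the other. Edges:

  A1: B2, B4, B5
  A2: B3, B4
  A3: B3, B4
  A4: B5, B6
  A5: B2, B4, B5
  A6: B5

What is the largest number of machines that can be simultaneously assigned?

5

Unit-capacity flow: source→left, listed edges, right→sink; max matching = max flow.
Augmenting path A1→B2 (+1); matched 1.
Augmenting path A2→B3 (+1); matched 2.
Augmenting path A3→B4 (+1); matched 3.
Augmenting path A4→B5 (+1); matched 4.
Augmenting path A5→B5→A4→B6 (+1); matched 5.
No augmenting path remains; maximum matching = 5.
König certificate: {A4, B2, B3, B4, B5} is a vertex cover of size 5 (every listed pair touches it), so no matching can be larger.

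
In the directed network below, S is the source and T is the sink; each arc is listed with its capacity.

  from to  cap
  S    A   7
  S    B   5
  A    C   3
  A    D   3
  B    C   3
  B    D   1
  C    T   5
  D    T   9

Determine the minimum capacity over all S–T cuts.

Augment S→A→C→T: bottleneck 3, flow now 3.
Augment S→A→D→T: bottleneck 3, flow now 6.
Augment S→B→C→T: bottleneck 2, flow now 8.
Augment S→B→D→T: bottleneck 1, flow now 9.
No augmenting path remains; maximum flow = 9.
By max-flow min-cut, the minimum cut capacity equals the max flow.
In the residual graph, reachable from S: {S, A, B, C}.
Min-cut edges: A→D (3), B→D (1), C→T (5); capacity 3 + 1 + 5 = 9.

9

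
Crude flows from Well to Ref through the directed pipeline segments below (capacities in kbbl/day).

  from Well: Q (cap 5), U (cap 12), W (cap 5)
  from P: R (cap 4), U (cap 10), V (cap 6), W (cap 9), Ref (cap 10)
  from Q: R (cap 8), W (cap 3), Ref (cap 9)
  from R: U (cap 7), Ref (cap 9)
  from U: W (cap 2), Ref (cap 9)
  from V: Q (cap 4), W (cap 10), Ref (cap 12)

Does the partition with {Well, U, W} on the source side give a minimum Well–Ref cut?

Given cut capacity: 5 + 9 = 14.
Augment Well→Q→Ref: bottleneck 5, flow now 5.
Augment Well→U→Ref: bottleneck 9, flow now 14.
No augmenting path remains; maximum flow = 14.
Cut capacity 14 equals the max flow, so it is a minimum cut.

Yes — it is a minimum cut (capacity 14).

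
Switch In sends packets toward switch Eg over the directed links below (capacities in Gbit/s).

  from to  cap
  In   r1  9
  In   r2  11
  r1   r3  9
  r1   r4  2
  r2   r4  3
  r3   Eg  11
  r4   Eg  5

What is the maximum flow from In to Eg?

Augment In→r1→r3→Eg: bottleneck 9, flow now 9.
Augment In→r2→r4→Eg: bottleneck 3, flow now 12.
No augmenting path remains; maximum flow = 12.
In the residual graph, reachable from In: {In, r2}.
Min-cut edges: In→r1 (9), r2→r4 (3); capacity 9 + 3 = 12.
This cut is saturated, so no flow can exceed 12.

12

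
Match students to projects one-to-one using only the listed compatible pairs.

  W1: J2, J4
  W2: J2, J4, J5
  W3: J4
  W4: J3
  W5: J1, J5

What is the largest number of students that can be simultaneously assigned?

5

Unit-capacity flow: source→left, listed edges, right→sink; max matching = max flow.
Augmenting path W1→J2 (+1); matched 1.
Augmenting path W2→J4 (+1); matched 2.
Augmenting path W4→J3 (+1); matched 3.
Augmenting path W5→J1 (+1); matched 4.
Augmenting path W3→J4→W2→J5 (+1); matched 5.
No augmenting path remains; maximum matching = 5.
König certificate: {W1, W2, W3, W4, W5} is a vertex cover of size 5 (every listed pair touches it), so no matching can be larger.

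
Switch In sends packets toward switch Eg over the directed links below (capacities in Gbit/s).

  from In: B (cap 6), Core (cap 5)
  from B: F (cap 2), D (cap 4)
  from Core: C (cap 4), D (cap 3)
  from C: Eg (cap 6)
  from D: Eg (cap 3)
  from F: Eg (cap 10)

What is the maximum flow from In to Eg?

Augment In→B→D→Eg: bottleneck 3, flow now 3.
Augment In→B→F→Eg: bottleneck 2, flow now 5.
Augment In→Core→C→Eg: bottleneck 4, flow now 9.
No augmenting path remains; maximum flow = 9.
In the residual graph, reachable from In: {In, B, Core, D}.
Min-cut edges: B→F (2), Core→C (4), D→Eg (3); capacity 2 + 4 + 3 = 9.
This cut is saturated, so no flow can exceed 9.

9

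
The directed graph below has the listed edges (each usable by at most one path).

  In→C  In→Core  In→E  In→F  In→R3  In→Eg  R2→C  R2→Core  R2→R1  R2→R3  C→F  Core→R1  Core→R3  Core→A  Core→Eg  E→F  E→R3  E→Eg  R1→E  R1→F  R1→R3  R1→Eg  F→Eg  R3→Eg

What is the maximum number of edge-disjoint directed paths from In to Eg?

Assign every edge capacity 1; by Menger, the answer equals the max flow.
Path In→Eg (+1); total 1.
Path In→Core→Eg (+1); total 2.
Path In→E→Eg (+1); total 3.
Path In→F→Eg (+1); total 4.
Path In→R3→Eg (+1); total 5.
No residual In→Eg path; max flow = 5.
Certifying cut of size 5: {F→Eg, In→Core, In→E, In→Eg, In→R3}.

5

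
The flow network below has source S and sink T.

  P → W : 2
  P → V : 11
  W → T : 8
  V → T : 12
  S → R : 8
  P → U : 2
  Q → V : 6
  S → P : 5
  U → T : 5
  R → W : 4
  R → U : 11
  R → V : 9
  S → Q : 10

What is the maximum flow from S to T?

19

Augment S→P→U→T: bottleneck 2, flow now 2.
Augment S→P→V→T: bottleneck 3, flow now 5.
Augment S→Q→V→T: bottleneck 6, flow now 11.
Augment S→R→U→T: bottleneck 3, flow now 14.
Augment S→R→V→T: bottleneck 3, flow now 17.
Augment S→R→W→T: bottleneck 2, flow now 19.
No augmenting path remains; maximum flow = 19.
In the residual graph, reachable from S: {S, Q}.
Min-cut edges: S→P (5), S→R (8), Q→V (6); capacity 5 + 8 + 6 = 19.
This cut is saturated, so no flow can exceed 19.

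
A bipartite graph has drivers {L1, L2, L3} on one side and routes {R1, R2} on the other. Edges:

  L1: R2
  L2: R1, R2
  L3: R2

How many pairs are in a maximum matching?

Unit-capacity flow: source→left, listed edges, right→sink; max matching = max flow.
Augmenting path L1→R2 (+1); matched 1.
Augmenting path L2→R1 (+1); matched 2.
No augmenting path remains; maximum matching = 2.
König certificate: {L2, R2} is a vertex cover of size 2 (every listed pair touches it), so no matching can be larger.

2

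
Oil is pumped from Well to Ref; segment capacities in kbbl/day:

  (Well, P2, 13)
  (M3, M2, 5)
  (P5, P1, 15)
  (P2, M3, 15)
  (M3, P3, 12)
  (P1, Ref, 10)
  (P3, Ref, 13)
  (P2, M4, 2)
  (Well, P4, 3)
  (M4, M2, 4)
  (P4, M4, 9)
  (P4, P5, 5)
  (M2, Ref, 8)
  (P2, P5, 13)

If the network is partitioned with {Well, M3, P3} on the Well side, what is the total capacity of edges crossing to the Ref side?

Edges leaving {Well, M3, P3}: Well→P4 (3), Well→P2 (13), M3→M2 (5), P3→Ref (13).
Cut capacity = 3 + 13 + 5 + 13 = 34.

34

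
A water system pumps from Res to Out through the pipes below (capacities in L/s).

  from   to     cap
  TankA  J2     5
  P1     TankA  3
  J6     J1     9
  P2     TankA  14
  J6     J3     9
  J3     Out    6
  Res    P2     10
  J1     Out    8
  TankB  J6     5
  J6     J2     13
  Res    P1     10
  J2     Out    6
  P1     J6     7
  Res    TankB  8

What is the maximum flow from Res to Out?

Augment Res→TankB→J6→J3→Out: bottleneck 5, flow now 5.
Augment Res→P1→TankA→J2→Out: bottleneck 3, flow now 8.
Augment Res→P1→J6→J3→Out: bottleneck 1, flow now 9.
Augment Res→P1→J6→J2→Out: bottleneck 3, flow now 12.
Augment Res→P1→J6→J1→Out: bottleneck 3, flow now 15.
Augment Res→P2→TankA→J2→J6→J1→Out: bottleneck 2, flow now 17. (uses reverse residual edge)
No augmenting path remains; maximum flow = 17.
In the residual graph, reachable from Res: {Res, TankB, P1, P2, TankA}.
Min-cut edges: TankB→J6 (5), P1→J6 (7), TankA→J2 (5); capacity 5 + 7 + 5 = 17.
This cut is saturated, so no flow can exceed 17.

17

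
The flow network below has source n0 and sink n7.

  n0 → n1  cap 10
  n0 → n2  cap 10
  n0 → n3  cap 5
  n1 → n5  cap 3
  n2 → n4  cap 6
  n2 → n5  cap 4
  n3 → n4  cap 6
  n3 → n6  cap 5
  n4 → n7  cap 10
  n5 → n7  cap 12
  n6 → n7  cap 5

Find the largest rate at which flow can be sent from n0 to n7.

Augment n0→n1→n5→n7: bottleneck 3, flow now 3.
Augment n0→n2→n4→n7: bottleneck 6, flow now 9.
Augment n0→n2→n5→n7: bottleneck 4, flow now 13.
Augment n0→n3→n4→n7: bottleneck 4, flow now 17.
Augment n0→n3→n6→n7: bottleneck 1, flow now 18.
No augmenting path remains; maximum flow = 18.
In the residual graph, reachable from n0: {n0, n1}.
Min-cut edges: n0→n2 (10), n0→n3 (5), n1→n5 (3); capacity 10 + 5 + 3 = 18.
This cut is saturated, so no flow can exceed 18.

18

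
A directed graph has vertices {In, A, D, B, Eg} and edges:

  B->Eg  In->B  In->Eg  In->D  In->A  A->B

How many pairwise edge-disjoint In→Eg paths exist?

Assign every edge capacity 1; by Menger, the answer equals the max flow.
Path In→Eg (+1); total 1.
Path In→B→Eg (+1); total 2.
No residual In→Eg path; max flow = 2.
Certifying cut of size 2: {B→Eg, In→Eg}.

2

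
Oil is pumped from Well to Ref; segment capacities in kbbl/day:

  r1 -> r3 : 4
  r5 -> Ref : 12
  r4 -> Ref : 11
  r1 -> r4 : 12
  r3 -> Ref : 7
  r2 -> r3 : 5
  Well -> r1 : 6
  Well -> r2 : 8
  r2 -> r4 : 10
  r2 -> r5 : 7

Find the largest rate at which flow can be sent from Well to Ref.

14

Augment Well→r1→r3→Ref: bottleneck 4, flow now 4.
Augment Well→r1→r4→Ref: bottleneck 2, flow now 6.
Augment Well→r2→r3→Ref: bottleneck 3, flow now 9.
Augment Well→r2→r4→Ref: bottleneck 5, flow now 14.
No augmenting path remains; maximum flow = 14.
In the residual graph, reachable from Well: {Well}.
Min-cut edges: Well→r1 (6), Well→r2 (8); capacity 6 + 8 = 14.
This cut is saturated, so no flow can exceed 14.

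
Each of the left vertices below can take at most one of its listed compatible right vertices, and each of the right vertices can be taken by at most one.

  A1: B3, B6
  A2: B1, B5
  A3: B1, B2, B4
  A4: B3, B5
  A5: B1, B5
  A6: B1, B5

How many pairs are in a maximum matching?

5

Unit-capacity flow: source→left, listed edges, right→sink; max matching = max flow.
Augmenting path A1→B3 (+1); matched 1.
Augmenting path A2→B1 (+1); matched 2.
Augmenting path A3→B2 (+1); matched 3.
Augmenting path A4→B5 (+1); matched 4.
Augmenting path A5→B5→A4→B3→A1→B6 (+1); matched 5.
No augmenting path remains; maximum matching = 5.
König certificate: {A1, A3, A4, B1, B5} is a vertex cover of size 5 (every listed pair touches it), so no matching can be larger.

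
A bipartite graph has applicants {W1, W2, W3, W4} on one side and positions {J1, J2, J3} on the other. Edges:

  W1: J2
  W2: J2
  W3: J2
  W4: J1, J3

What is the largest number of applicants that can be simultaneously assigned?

2

Unit-capacity flow: source→left, listed edges, right→sink; max matching = max flow.
Augmenting path W1→J2 (+1); matched 1.
Augmenting path W4→J1 (+1); matched 2.
No augmenting path remains; maximum matching = 2.
König certificate: {W4, J2} is a vertex cover of size 2 (every listed pair touches it), so no matching can be larger.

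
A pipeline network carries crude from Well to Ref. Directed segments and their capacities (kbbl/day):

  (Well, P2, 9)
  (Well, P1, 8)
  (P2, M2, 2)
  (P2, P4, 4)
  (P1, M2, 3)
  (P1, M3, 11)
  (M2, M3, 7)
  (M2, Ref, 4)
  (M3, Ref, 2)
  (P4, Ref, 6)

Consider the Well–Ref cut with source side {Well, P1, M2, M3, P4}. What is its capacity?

Edges leaving {Well, P1, M2, M3, P4}: Well→P2 (9), M2→Ref (4), M3→Ref (2), P4→Ref (6).
Cut capacity = 9 + 4 + 2 + 6 = 21.

21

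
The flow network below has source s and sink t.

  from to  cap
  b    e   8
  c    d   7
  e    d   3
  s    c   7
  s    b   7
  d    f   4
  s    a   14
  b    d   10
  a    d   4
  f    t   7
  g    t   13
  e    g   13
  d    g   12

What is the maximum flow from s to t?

17

Augment s→a→d→f→t: bottleneck 4, flow now 4.
Augment s→b→d→g→t: bottleneck 7, flow now 11.
Augment s→c→d→g→t: bottleneck 5, flow now 16.
Augment s→c→d→b→e→g→t: bottleneck 1, flow now 17. (uses reverse residual edge)
No augmenting path remains; maximum flow = 17.
In the residual graph, reachable from s: {s, a, b, c, d, e, g}.
Min-cut edges: d→f (4), g→t (13); capacity 4 + 13 = 17.
This cut is saturated, so no flow can exceed 17.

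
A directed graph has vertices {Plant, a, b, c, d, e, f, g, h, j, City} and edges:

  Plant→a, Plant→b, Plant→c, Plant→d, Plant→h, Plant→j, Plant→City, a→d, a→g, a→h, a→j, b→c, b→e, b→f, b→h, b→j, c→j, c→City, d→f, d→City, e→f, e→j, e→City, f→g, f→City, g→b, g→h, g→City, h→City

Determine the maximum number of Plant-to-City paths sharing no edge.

6

Assign every edge capacity 1; by Menger, the answer equals the max flow.
Path Plant→City (+1); total 1.
Path Plant→c→City (+1); total 2.
Path Plant→d→City (+1); total 3.
Path Plant→h→City (+1); total 4.
Path Plant→a→g→City (+1); total 5.
Path Plant→b→e→City (+1); total 6.
No residual Plant→City path; max flow = 6.
Certifying cut of size 6: {Plant→City, Plant→a, Plant→b, Plant→c, Plant→d, Plant→h}.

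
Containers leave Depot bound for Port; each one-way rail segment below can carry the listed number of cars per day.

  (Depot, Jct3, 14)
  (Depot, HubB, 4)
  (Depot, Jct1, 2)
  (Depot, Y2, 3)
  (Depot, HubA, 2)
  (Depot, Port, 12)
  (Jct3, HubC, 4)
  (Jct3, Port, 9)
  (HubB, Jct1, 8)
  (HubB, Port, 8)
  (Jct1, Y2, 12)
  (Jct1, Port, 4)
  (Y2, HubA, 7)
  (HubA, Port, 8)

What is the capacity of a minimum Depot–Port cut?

Augment Depot→Port: bottleneck 12, flow now 12.
Augment Depot→Jct3→Port: bottleneck 9, flow now 21.
Augment Depot→HubB→Port: bottleneck 4, flow now 25.
Augment Depot→Jct1→Port: bottleneck 2, flow now 27.
Augment Depot→HubA→Port: bottleneck 2, flow now 29.
Augment Depot→Y2→HubA→Port: bottleneck 3, flow now 32.
No augmenting path remains; maximum flow = 32.
By max-flow min-cut, the minimum cut capacity equals the max flow.
In the residual graph, reachable from Depot: {Depot, Jct3, HubC}.
Min-cut edges: Depot→HubB (4), Depot→Jct1 (2), Depot→Y2 (3), Depot→HubA (2), Depot→Port (12), Jct3→Port (9); capacity 4 + 2 + 3 + 2 + 12 + 9 = 32.

32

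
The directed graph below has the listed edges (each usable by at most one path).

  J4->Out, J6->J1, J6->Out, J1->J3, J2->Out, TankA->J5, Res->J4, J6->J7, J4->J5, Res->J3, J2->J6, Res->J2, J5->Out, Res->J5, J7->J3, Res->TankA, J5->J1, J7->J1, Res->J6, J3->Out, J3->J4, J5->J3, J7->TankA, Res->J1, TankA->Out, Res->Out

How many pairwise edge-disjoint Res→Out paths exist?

Assign every edge capacity 1; by Menger, the answer equals the max flow.
Path Res→Out (+1); total 1.
Path Res→J2→Out (+1); total 2.
Path Res→TankA→Out (+1); total 3.
Path Res→J6→Out (+1); total 4.
Path Res→J3→Out (+1); total 5.
Path Res→J4→Out (+1); total 6.
Path Res→J5→Out (+1); total 7.
No residual Res→Out path; max flow = 7.
Certifying cut of size 7: {J3→Out, J4→Out, J5→Out, Res→J2, Res→J6, Res→Out, Res→TankA}.

7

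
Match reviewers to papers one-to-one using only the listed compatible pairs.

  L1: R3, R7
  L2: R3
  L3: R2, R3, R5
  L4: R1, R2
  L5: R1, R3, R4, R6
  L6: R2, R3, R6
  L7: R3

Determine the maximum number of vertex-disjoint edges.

6

Unit-capacity flow: source→left, listed edges, right→sink; max matching = max flow.
Augmenting path L1→R3 (+1); matched 1.
Augmenting path L3→R2 (+1); matched 2.
Augmenting path L4→R1 (+1); matched 3.
Augmenting path L5→R4 (+1); matched 4.
Augmenting path L6→R6 (+1); matched 5.
Augmenting path L2→R3→L1→R7 (+1); matched 6.
No augmenting path remains; maximum matching = 6.
König certificate: {L1, L3, L4, L5, L6, R3} is a vertex cover of size 6 (every listed pair touches it), so no matching can be larger.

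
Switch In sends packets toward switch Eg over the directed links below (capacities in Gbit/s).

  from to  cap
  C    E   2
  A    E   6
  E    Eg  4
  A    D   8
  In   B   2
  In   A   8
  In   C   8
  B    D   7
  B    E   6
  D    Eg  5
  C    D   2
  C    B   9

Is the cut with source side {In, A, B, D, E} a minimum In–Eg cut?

Given cut capacity: 8 + 5 + 4 = 17.
Augment In→A→D→Eg: bottleneck 5, flow now 5.
Augment In→A→E→Eg: bottleneck 3, flow now 8.
Augment In→B→E→Eg: bottleneck 1, flow now 9.
No augmenting path remains; maximum flow = 9.
In the residual graph, reachable from In: {In, A, B, C, D, E}.
Min-cut edges: D→Eg (5), E→Eg (4); capacity 5 + 4 = 9.
Cut capacity 17 exceeds the max flow 9, so it is not minimum.

No — its capacity is 17, but the minimum cut has capacity 9.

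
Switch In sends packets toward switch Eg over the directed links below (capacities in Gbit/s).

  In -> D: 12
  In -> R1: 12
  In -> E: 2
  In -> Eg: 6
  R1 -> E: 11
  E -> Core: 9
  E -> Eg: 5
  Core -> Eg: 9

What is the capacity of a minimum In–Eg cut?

19

Augment In→Eg: bottleneck 6, flow now 6.
Augment In→E→Eg: bottleneck 2, flow now 8.
Augment In→R1→E→Eg: bottleneck 3, flow now 11.
Augment In→R1→E→Core→Eg: bottleneck 8, flow now 19.
No augmenting path remains; maximum flow = 19.
By max-flow min-cut, the minimum cut capacity equals the max flow.
In the residual graph, reachable from In: {In, D, R1}.
Min-cut edges: In→E (2), In→Eg (6), R1→E (11); capacity 2 + 6 + 11 = 19.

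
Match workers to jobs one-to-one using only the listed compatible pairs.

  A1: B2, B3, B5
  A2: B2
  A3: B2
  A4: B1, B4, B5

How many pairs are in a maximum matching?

Unit-capacity flow: source→left, listed edges, right→sink; max matching = max flow.
Augmenting path A1→B2 (+1); matched 1.
Augmenting path A4→B1 (+1); matched 2.
Augmenting path A2→B2→A1→B3 (+1); matched 3.
No augmenting path remains; maximum matching = 3.
König certificate: {A1, A4, B2} is a vertex cover of size 3 (every listed pair touches it), so no matching can be larger.

3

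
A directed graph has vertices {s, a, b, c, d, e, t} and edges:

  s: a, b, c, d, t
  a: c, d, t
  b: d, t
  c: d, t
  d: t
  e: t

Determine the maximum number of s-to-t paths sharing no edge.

Assign every edge capacity 1; by Menger, the answer equals the max flow.
Path s→t (+1); total 1.
Path s→a→t (+1); total 2.
Path s→b→t (+1); total 3.
Path s→c→t (+1); total 4.
Path s→d→t (+1); total 5.
No residual s→t path; max flow = 5.
Certifying cut of size 5: {s→a, s→b, s→c, s→d, s→t}.

5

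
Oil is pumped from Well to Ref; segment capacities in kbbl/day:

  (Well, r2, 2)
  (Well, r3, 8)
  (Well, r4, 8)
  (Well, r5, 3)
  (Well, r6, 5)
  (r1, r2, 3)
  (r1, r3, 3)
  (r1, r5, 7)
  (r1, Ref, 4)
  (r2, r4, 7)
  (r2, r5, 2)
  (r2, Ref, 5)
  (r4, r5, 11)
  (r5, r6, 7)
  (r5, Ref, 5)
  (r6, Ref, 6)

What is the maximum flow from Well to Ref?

13

Augment Well→r2→Ref: bottleneck 2, flow now 2.
Augment Well→r5→Ref: bottleneck 3, flow now 5.
Augment Well→r6→Ref: bottleneck 5, flow now 10.
Augment Well→r4→r5→Ref: bottleneck 2, flow now 12.
Augment Well→r4→r5→r6→Ref: bottleneck 1, flow now 13.
No augmenting path remains; maximum flow = 13.
In the residual graph, reachable from Well: {Well, r3, r4, r5, r6}.
Min-cut edges: Well→r2 (2), r5→Ref (5), r6→Ref (6); capacity 2 + 5 + 6 = 13.
This cut is saturated, so no flow can exceed 13.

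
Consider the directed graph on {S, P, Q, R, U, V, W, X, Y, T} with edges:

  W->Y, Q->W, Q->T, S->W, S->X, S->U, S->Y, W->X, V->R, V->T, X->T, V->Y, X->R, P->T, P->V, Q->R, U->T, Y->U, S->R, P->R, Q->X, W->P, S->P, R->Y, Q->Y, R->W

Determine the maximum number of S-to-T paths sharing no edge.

4

Assign every edge capacity 1; by Menger, the answer equals the max flow.
Path S→P→T (+1); total 1.
Path S→U→T (+1); total 2.
Path S→X→T (+1); total 3.
Path S→W→P→V→T (+1); total 4.
No residual S→T path; max flow = 4.
Certifying cut of size 4: {S→P, U→T, W→P, X→T}.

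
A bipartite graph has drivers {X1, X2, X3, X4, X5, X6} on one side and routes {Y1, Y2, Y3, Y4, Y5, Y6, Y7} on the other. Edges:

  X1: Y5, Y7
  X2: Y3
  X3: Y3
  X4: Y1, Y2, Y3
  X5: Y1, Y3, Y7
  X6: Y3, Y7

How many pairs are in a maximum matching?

5

Unit-capacity flow: source→left, listed edges, right→sink; max matching = max flow.
Augmenting path X1→Y5 (+1); matched 1.
Augmenting path X2→Y3 (+1); matched 2.
Augmenting path X4→Y1 (+1); matched 3.
Augmenting path X5→Y7 (+1); matched 4.
Augmenting path X6→Y7→X5→Y1→X4→Y2 (+1); matched 5.
No augmenting path remains; maximum matching = 5.
König certificate: {X1, X4, X5, X6, Y3} is a vertex cover of size 5 (every listed pair touches it), so no matching can be larger.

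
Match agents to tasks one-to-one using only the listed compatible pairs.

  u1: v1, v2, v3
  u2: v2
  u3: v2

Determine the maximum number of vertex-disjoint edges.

2

Unit-capacity flow: source→left, listed edges, right→sink; max matching = max flow.
Augmenting path u1→v1 (+1); matched 1.
Augmenting path u2→v2 (+1); matched 2.
No augmenting path remains; maximum matching = 2.
König certificate: {u1, v2} is a vertex cover of size 2 (every listed pair touches it), so no matching can be larger.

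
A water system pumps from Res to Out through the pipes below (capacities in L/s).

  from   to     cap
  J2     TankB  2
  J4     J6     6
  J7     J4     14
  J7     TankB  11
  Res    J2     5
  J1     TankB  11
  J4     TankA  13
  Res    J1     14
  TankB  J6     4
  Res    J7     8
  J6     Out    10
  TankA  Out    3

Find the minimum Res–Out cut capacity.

12

Augment Res→J7→TankB→J6→Out: bottleneck 4, flow now 4.
Augment Res→J7→J4→J6→Out: bottleneck 4, flow now 8.
Augment Res→J1→TankB→J7→J4→J6→Out: bottleneck 2, flow now 10. (uses reverse residual edge)
Augment Res→J1→TankB→J7→J4→TankA→Out: bottleneck 2, flow now 12. (uses reverse residual edge)
No augmenting path remains; maximum flow = 12.
By max-flow min-cut, the minimum cut capacity equals the max flow.
In the residual graph, reachable from Res: {Res, J1, J2, TankB}.
Min-cut edges: Res→J7 (8), TankB→J6 (4); capacity 8 + 4 = 12.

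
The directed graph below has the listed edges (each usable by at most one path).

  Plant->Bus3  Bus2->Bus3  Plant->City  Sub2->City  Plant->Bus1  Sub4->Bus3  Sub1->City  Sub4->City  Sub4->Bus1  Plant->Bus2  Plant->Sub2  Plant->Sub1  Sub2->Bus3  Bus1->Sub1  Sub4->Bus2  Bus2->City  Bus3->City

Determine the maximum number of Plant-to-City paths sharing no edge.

Assign every edge capacity 1; by Menger, the answer equals the max flow.
Path Plant→City (+1); total 1.
Path Plant→Bus2→City (+1); total 2.
Path Plant→Sub2→City (+1); total 3.
Path Plant→Bus3→City (+1); total 4.
Path Plant→Sub1→City (+1); total 5.
No residual Plant→City path; max flow = 5.
Certifying cut of size 5: {Plant→Bus2, Plant→Bus3, Plant→City, Plant→Sub2, Sub1→City}.

5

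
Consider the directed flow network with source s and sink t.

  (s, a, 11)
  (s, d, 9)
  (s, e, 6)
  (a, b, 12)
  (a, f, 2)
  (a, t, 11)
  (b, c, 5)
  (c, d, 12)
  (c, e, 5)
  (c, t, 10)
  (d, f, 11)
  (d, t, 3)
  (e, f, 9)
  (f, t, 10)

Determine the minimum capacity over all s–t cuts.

Augment s→a→t: bottleneck 11, flow now 11.
Augment s→d→t: bottleneck 3, flow now 14.
Augment s→d→f→t: bottleneck 6, flow now 20.
Augment s→e→f→t: bottleneck 4, flow now 24.
No augmenting path remains; maximum flow = 24.
By max-flow min-cut, the minimum cut capacity equals the max flow.
In the residual graph, reachable from s: {s, d, e, f}.
Min-cut edges: s→a (11), d→t (3), f→t (10); capacity 11 + 3 + 10 = 24.

24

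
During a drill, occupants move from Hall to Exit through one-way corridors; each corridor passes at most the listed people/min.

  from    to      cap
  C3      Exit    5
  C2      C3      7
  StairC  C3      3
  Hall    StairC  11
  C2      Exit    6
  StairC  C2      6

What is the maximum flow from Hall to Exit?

9

Augment Hall→StairC→C3→Exit: bottleneck 3, flow now 3.
Augment Hall→StairC→C2→Exit: bottleneck 6, flow now 9.
No augmenting path remains; maximum flow = 9.
In the residual graph, reachable from Hall: {Hall, StairC}.
Min-cut edges: StairC→C3 (3), StairC→C2 (6); capacity 3 + 6 = 9.
This cut is saturated, so no flow can exceed 9.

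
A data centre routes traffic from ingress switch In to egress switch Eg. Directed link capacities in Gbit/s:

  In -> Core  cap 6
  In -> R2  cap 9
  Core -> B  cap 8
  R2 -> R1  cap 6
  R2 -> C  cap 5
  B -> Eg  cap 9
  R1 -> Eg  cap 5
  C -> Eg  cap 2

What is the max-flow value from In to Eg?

13

Augment In→Core→B→Eg: bottleneck 6, flow now 6.
Augment In→R2→R1→Eg: bottleneck 5, flow now 11.
Augment In→R2→C→Eg: bottleneck 2, flow now 13.
No augmenting path remains; maximum flow = 13.
In the residual graph, reachable from In: {In, R2, R1, C}.
Min-cut edges: In→Core (6), R1→Eg (5), C→Eg (2); capacity 6 + 5 + 2 = 13.
This cut is saturated, so no flow can exceed 13.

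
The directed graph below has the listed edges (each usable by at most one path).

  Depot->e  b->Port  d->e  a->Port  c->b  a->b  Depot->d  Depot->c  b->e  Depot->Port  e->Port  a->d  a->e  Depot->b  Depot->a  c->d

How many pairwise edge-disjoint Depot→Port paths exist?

4

Assign every edge capacity 1; by Menger, the answer equals the max flow.
Path Depot→Port (+1); total 1.
Path Depot→a→Port (+1); total 2.
Path Depot→b→Port (+1); total 3.
Path Depot→e→Port (+1); total 4.
No residual Depot→Port path; max flow = 4.
Certifying cut of size 4: {Depot→Port, Depot→a, b→Port, e→Port}.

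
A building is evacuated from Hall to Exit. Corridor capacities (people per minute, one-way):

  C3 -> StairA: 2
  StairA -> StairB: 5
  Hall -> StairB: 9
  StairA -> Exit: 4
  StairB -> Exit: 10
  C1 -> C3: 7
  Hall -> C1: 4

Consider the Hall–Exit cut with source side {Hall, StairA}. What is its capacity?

22

Edges leaving {Hall, StairA}: Hall→C1 (4), Hall→StairB (9), StairA→StairB (5), StairA→Exit (4).
Cut capacity = 4 + 9 + 5 + 4 = 22.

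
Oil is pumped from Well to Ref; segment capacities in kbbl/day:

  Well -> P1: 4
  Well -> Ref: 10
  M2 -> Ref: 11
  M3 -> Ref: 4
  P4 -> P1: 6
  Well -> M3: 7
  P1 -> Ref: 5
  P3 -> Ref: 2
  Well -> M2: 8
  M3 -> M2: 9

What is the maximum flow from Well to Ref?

Augment Well→Ref: bottleneck 10, flow now 10.
Augment Well→M3→Ref: bottleneck 4, flow now 14.
Augment Well→M2→Ref: bottleneck 8, flow now 22.
Augment Well→P1→Ref: bottleneck 4, flow now 26.
Augment Well→M3→M2→Ref: bottleneck 3, flow now 29.
No augmenting path remains; maximum flow = 29.
In the residual graph, reachable from Well: {Well}.
Min-cut edges: Well→M3 (7), Well→M2 (8), Well→P1 (4), Well→Ref (10); capacity 7 + 8 + 4 + 10 = 29.
This cut is saturated, so no flow can exceed 29.

29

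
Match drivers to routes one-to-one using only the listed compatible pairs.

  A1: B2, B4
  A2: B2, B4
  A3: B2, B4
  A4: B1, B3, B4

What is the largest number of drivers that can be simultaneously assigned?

3

Unit-capacity flow: source→left, listed edges, right→sink; max matching = max flow.
Augmenting path A1→B2 (+1); matched 1.
Augmenting path A2→B4 (+1); matched 2.
Augmenting path A4→B1 (+1); matched 3.
No augmenting path remains; maximum matching = 3.
König certificate: {A4, B2, B4} is a vertex cover of size 3 (every listed pair touches it), so no matching can be larger.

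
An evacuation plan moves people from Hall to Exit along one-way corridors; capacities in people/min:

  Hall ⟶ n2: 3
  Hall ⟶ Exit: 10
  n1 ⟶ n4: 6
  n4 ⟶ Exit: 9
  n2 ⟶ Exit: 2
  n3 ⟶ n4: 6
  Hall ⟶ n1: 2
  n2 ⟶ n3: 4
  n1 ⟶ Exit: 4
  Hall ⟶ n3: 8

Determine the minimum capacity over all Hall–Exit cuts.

20

Augment Hall→Exit: bottleneck 10, flow now 10.
Augment Hall→n1→Exit: bottleneck 2, flow now 12.
Augment Hall→n2→Exit: bottleneck 2, flow now 14.
Augment Hall→n3→n4→Exit: bottleneck 6, flow now 20.
No augmenting path remains; maximum flow = 20.
By max-flow min-cut, the minimum cut capacity equals the max flow.
In the residual graph, reachable from Hall: {Hall, n2, n3}.
Min-cut edges: Hall→n1 (2), Hall→Exit (10), n2→Exit (2), n3→n4 (6); capacity 2 + 10 + 2 + 6 = 20.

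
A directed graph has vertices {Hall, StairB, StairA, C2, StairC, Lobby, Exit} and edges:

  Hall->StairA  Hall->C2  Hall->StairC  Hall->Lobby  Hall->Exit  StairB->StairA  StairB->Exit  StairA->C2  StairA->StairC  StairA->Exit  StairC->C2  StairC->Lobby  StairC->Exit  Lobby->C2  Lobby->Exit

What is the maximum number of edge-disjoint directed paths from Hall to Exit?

4

Assign every edge capacity 1; by Menger, the answer equals the max flow.
Path Hall→Exit (+1); total 1.
Path Hall→StairA→Exit (+1); total 2.
Path Hall→StairC→Exit (+1); total 3.
Path Hall→Lobby→Exit (+1); total 4.
No residual Hall→Exit path; max flow = 4.
Certifying cut of size 4: {Hall→Exit, Hall→Lobby, Hall→StairA, Hall→StairC}.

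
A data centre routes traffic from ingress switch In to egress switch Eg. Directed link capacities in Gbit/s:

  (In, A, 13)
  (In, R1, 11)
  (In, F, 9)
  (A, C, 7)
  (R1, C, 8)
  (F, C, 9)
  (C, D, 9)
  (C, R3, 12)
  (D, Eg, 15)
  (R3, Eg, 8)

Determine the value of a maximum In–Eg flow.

17

Augment In→A→C→D→Eg: bottleneck 7, flow now 7.
Augment In→R1→C→D→Eg: bottleneck 2, flow now 9.
Augment In→R1→C→R3→Eg: bottleneck 6, flow now 15.
Augment In→F→C→R3→Eg: bottleneck 2, flow now 17.
No augmenting path remains; maximum flow = 17.
In the residual graph, reachable from In: {In, A, R1, F, C, R3}.
Min-cut edges: C→D (9), R3→Eg (8); capacity 9 + 8 = 17.
This cut is saturated, so no flow can exceed 17.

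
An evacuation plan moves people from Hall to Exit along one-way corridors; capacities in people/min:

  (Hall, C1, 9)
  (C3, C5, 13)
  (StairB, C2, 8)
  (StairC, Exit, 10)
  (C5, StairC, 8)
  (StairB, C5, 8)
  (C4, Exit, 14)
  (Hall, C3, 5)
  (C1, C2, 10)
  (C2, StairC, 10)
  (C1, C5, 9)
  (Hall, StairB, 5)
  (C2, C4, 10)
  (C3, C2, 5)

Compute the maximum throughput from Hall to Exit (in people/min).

Augment Hall→C1→C5→StairC→Exit: bottleneck 8, flow now 8.
Augment Hall→C1→C2→C4→Exit: bottleneck 1, flow now 9.
Augment Hall→StairB→C2→C4→Exit: bottleneck 5, flow now 14.
Augment Hall→C3→C2→C4→Exit: bottleneck 4, flow now 18.
Augment Hall→C3→C2→StairC→Exit: bottleneck 1, flow now 19.
No augmenting path remains; maximum flow = 19.
In the residual graph, reachable from Hall: {Hall}.
Min-cut edges: Hall→C1 (9), Hall→StairB (5), Hall→C3 (5); capacity 9 + 5 + 5 = 19.
This cut is saturated, so no flow can exceed 19.

19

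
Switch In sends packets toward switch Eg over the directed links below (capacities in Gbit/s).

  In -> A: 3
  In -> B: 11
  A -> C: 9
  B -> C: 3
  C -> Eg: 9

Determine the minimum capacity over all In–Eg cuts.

6

Augment In→A→C→Eg: bottleneck 3, flow now 3.
Augment In→B→C→Eg: bottleneck 3, flow now 6.
No augmenting path remains; maximum flow = 6.
By max-flow min-cut, the minimum cut capacity equals the max flow.
In the residual graph, reachable from In: {In, B}.
Min-cut edges: In→A (3), B→C (3); capacity 3 + 3 = 6.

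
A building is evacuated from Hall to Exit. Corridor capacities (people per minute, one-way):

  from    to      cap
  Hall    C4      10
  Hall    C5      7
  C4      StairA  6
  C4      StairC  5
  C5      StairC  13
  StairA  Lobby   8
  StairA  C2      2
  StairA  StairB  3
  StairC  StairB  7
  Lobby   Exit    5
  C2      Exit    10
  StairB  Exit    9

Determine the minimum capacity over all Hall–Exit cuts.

Augment Hall→C4→StairA→Lobby→Exit: bottleneck 5, flow now 5.
Augment Hall→C4→StairA→C2→Exit: bottleneck 1, flow now 6.
Augment Hall→C4→StairC→StairB→Exit: bottleneck 4, flow now 10.
Augment Hall→C5→StairC→StairB→Exit: bottleneck 3, flow now 13.
No augmenting path remains; maximum flow = 13.
By max-flow min-cut, the minimum cut capacity equals the max flow.
In the residual graph, reachable from Hall: {Hall, C4, C5, StairC}.
Min-cut edges: C4→StairA (6), StairC→StairB (7); capacity 6 + 7 = 13.

13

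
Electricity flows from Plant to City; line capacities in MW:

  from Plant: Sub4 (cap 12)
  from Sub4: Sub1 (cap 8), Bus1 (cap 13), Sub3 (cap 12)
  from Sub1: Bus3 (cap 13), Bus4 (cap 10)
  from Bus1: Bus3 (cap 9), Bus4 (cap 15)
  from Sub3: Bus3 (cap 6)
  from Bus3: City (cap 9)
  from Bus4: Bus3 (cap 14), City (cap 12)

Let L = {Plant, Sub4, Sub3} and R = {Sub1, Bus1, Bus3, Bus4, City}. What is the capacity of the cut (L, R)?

Edges leaving {Plant, Sub4, Sub3}: Sub4→Sub1 (8), Sub4→Bus1 (13), Sub3→Bus3 (6).
Cut capacity = 8 + 13 + 6 = 27.

27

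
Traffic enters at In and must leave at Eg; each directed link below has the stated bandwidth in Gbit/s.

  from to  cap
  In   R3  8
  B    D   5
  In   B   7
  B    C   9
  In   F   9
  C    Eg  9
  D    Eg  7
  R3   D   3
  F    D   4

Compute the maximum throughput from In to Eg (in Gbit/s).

Augment In→B→D→Eg: bottleneck 5, flow now 5.
Augment In→B→C→Eg: bottleneck 2, flow now 7.
Augment In→F→D→Eg: bottleneck 2, flow now 9.
Augment In→F→D→B→C→Eg: bottleneck 2, flow now 11. (uses reverse residual edge)
Augment In→R3→D→B→C→Eg: bottleneck 3, flow now 14. (uses reverse residual edge)
No augmenting path remains; maximum flow = 14.
In the residual graph, reachable from In: {In, F, R3}.
Min-cut edges: In→B (7), F→D (4), R3→D (3); capacity 7 + 4 + 3 = 14.
This cut is saturated, so no flow can exceed 14.

14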